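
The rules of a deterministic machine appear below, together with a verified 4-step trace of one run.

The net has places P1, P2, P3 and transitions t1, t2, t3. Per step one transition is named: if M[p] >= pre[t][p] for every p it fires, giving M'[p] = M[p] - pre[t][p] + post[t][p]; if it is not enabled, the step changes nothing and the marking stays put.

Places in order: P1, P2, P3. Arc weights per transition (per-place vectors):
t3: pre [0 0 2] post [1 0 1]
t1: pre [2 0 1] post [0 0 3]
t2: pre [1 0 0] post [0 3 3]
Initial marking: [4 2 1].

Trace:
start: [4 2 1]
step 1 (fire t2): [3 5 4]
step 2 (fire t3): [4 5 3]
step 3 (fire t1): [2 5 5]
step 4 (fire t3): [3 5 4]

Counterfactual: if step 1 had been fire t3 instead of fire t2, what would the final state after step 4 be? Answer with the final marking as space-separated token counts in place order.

(re-executing from step 1 with the substitution; state before step 1: [4 2 1])
step 1 (fire t3): [4 2 1]
step 2 (fire t3): [4 2 1]
step 3 (fire t1): [2 2 3]
step 4 (fire t3): [3 2 2]

3 2 2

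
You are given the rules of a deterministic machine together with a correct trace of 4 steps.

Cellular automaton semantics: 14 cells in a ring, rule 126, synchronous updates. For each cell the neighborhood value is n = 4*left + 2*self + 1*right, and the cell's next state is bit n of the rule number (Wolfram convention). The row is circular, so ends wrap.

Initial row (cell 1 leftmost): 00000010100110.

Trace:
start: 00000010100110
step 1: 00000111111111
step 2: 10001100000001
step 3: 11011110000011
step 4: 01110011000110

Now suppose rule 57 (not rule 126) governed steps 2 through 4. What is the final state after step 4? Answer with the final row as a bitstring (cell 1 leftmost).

01100110000001

(re-executing steps 2..4 under rule 57; state before step 2: 00000111111111)
step 2: 11110100000000
step 3: 10001011111110
step 4: 01100110000001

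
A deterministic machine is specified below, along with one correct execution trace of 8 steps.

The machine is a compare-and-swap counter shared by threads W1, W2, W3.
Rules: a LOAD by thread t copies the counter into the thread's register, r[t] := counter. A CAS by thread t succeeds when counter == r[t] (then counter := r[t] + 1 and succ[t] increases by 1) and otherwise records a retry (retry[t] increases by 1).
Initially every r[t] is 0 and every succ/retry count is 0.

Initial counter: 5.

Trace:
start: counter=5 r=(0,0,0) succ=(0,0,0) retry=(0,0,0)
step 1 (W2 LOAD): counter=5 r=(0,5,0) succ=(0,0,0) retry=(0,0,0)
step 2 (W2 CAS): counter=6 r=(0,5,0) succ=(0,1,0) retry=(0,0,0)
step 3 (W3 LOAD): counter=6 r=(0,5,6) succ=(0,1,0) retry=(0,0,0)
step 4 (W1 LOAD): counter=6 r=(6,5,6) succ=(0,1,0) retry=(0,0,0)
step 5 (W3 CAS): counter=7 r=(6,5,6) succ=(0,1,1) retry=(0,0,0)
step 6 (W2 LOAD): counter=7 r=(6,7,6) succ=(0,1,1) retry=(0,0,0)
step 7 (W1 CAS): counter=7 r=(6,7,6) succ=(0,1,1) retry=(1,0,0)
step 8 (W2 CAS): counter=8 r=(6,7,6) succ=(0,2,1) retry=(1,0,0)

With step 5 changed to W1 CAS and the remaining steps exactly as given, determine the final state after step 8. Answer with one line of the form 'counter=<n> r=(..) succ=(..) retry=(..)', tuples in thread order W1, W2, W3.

counter=8 r=(6,7,6) succ=(1,2,0) retry=(1,0,0)

(re-executing from step 5 with the substitution; state before step 5: counter=6 r=(6,5,6) succ=(0,1,0) retry=(0,0,0))
step 5 (W1 CAS): counter=7 r=(6,5,6) succ=(1,1,0) retry=(0,0,0)
step 6 (W2 LOAD): counter=7 r=(6,7,6) succ=(1,1,0) retry=(0,0,0)
step 7 (W1 CAS): counter=7 r=(6,7,6) succ=(1,1,0) retry=(1,0,0)
step 8 (W2 CAS): counter=8 r=(6,7,6) succ=(1,2,0) retry=(1,0,0)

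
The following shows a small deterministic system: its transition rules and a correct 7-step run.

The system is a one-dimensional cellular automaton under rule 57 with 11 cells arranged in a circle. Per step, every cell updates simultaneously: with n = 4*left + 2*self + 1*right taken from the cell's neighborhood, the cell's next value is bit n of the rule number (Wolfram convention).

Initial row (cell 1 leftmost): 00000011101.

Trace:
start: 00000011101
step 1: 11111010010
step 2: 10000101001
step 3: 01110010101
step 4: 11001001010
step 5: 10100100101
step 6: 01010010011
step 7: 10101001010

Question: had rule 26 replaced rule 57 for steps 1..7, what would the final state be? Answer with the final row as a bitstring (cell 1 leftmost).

01100100011

(re-executing steps 1..7 under rule 26; state before step 1: 00000011101)
step 1: 10000110000
step 2: 01001101001
step 3: 00111000110
step 4: 01100101101
step 5: 01011001000
step 6: 10010110100
step 7: 01100100011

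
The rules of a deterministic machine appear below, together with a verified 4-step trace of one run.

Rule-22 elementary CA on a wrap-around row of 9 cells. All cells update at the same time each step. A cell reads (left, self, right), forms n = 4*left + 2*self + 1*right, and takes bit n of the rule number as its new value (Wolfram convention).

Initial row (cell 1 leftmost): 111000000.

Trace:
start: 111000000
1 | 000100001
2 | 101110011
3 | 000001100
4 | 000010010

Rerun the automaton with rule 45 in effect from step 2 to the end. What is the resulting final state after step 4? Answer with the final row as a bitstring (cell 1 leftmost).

000000110

(re-executing steps 2..4 under rule 45; state before step 2: 000100001)
2 | 010101101
3 | 111111011
4 | 000000110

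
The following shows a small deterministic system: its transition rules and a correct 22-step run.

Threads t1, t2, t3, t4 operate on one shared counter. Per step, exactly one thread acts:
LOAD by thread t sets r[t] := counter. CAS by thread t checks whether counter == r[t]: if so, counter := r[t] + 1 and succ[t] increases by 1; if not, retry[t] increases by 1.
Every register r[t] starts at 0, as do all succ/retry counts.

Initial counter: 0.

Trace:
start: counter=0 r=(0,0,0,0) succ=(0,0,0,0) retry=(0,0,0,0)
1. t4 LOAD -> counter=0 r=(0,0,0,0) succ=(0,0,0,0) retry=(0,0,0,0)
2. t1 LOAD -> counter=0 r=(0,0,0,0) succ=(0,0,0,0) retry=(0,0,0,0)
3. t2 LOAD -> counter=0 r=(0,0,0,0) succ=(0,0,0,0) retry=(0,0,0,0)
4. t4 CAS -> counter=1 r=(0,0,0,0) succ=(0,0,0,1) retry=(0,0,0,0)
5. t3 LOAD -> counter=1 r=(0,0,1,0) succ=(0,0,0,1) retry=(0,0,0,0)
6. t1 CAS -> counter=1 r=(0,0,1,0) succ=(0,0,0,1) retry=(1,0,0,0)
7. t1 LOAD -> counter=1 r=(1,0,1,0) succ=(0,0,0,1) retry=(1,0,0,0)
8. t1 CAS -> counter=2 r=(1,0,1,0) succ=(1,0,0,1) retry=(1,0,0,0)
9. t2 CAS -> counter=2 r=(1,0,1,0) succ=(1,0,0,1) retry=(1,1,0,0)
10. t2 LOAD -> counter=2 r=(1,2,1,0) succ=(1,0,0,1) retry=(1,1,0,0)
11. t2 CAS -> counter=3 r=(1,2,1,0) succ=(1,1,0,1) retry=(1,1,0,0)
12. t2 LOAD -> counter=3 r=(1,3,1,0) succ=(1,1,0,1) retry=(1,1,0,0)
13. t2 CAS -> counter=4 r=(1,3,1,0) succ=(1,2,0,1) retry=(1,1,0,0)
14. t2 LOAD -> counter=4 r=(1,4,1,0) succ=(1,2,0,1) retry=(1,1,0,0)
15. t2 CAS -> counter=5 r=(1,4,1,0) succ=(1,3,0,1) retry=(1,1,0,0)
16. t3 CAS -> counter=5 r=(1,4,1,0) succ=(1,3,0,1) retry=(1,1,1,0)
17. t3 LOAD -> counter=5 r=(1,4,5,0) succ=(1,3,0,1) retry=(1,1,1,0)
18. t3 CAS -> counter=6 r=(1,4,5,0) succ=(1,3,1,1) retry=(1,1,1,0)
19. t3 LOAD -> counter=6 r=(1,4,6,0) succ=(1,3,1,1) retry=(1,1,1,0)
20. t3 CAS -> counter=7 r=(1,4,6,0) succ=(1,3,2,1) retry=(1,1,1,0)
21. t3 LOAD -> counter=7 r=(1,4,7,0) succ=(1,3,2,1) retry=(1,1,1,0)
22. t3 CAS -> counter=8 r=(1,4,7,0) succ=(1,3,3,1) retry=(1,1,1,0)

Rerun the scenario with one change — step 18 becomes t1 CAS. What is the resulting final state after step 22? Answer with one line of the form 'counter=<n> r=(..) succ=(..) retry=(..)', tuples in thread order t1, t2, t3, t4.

counter=7 r=(1,4,6,0) succ=(1,3,2,1) retry=(2,1,1,0)

(re-executing from step 18 with the substitution; state before step 18: counter=5 r=(1,4,5,0) succ=(1,3,0,1) retry=(1,1,1,0))
18. t1 CAS -> counter=5 r=(1,4,5,0) succ=(1,3,0,1) retry=(2,1,1,0)
19. t3 LOAD -> counter=5 r=(1,4,5,0) succ=(1,3,0,1) retry=(2,1,1,0)
20. t3 CAS -> counter=6 r=(1,4,5,0) succ=(1,3,1,1) retry=(2,1,1,0)
21. t3 LOAD -> counter=6 r=(1,4,6,0) succ=(1,3,1,1) retry=(2,1,1,0)
22. t3 CAS -> counter=7 r=(1,4,6,0) succ=(1,3,2,1) retry=(2,1,1,0)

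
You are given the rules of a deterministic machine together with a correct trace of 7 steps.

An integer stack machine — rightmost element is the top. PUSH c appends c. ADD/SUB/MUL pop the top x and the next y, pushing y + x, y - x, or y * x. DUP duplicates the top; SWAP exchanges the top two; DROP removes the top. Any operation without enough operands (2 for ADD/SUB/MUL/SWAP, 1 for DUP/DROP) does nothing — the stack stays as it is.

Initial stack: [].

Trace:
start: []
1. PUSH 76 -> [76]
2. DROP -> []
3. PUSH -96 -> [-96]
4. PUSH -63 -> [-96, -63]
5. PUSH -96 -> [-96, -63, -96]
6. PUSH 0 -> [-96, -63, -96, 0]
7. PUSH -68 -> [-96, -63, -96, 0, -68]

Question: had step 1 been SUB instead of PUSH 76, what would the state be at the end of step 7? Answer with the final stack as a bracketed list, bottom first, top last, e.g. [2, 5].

(re-executing from step 1 with the substitution; state before step 1: [])
1. SUB -> []
2. DROP -> []
3. PUSH -96 -> [-96]
4. PUSH -63 -> [-96, -63]
5. PUSH -96 -> [-96, -63, -96]
6. PUSH 0 -> [-96, -63, -96, 0]
7. PUSH -68 -> [-96, -63, -96, 0, -68]

[-96, -63, -96, 0, -68]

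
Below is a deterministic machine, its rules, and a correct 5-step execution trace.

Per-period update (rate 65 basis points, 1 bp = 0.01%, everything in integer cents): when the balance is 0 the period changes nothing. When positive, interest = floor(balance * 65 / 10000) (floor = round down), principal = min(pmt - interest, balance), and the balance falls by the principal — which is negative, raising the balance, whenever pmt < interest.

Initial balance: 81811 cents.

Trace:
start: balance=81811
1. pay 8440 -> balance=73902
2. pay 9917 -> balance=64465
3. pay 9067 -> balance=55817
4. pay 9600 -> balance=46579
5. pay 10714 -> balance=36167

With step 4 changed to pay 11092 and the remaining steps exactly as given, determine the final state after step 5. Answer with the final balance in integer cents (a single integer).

(re-executing from step 4 with the substitution; state before step 4: balance=55817)
4. pay 11092 -> balance=45087
5. pay 10714 -> balance=34666

34666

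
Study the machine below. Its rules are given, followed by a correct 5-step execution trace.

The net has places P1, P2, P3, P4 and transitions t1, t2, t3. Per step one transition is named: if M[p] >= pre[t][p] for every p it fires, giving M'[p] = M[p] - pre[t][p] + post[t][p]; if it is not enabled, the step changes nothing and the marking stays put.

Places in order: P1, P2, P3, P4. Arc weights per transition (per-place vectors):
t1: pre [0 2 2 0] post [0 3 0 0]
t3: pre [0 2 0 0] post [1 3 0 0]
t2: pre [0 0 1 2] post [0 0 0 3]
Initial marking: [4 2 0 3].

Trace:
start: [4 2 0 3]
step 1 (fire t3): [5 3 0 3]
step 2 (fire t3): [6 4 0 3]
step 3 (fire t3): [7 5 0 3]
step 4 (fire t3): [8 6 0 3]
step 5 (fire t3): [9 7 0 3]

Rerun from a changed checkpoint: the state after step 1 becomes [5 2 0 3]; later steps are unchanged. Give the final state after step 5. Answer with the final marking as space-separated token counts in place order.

state after step 1 := [5 2 0 3]
step 2 (fire t3): [6 3 0 3]
step 3 (fire t3): [7 4 0 3]
step 4 (fire t3): [8 5 0 3]
step 5 (fire t3): [9 6 0 3]

9 6 0 3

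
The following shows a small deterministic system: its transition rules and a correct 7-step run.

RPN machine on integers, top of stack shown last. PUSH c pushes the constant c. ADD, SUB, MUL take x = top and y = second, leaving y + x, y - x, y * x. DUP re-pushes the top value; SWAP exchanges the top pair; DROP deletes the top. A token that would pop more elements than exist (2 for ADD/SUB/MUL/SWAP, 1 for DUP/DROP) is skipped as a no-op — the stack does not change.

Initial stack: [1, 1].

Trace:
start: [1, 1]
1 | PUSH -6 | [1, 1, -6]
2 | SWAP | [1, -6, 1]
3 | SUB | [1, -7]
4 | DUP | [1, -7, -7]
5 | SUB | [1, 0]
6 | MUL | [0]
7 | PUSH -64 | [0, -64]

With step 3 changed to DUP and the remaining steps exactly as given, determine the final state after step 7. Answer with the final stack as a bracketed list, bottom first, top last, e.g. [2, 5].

[1, -6, 0, -64]

(re-executing from step 3 with the substitution; state before step 3: [1, -6, 1])
3 | DUP | [1, -6, 1, 1]
4 | DUP | [1, -6, 1, 1, 1]
5 | SUB | [1, -6, 1, 0]
6 | MUL | [1, -6, 0]
7 | PUSH -64 | [1, -6, 0, -64]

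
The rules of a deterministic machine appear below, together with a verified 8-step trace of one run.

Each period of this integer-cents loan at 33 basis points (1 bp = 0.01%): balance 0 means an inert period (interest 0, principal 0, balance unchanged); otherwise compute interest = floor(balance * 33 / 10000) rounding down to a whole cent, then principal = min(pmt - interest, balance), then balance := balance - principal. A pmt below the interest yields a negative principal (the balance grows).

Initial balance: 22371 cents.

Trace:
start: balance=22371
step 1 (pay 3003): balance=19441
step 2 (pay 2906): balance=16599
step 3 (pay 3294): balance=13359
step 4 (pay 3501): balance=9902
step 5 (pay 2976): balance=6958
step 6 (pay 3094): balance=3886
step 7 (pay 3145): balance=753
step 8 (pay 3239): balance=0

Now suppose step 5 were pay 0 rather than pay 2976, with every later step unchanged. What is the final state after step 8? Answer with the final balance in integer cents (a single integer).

(re-executing from step 5 with the substitution; state before step 5: balance=9902)
step 5 (pay 0): balance=9934
step 6 (pay 3094): balance=6872
step 7 (pay 3145): balance=3749
step 8 (pay 3239): balance=522

522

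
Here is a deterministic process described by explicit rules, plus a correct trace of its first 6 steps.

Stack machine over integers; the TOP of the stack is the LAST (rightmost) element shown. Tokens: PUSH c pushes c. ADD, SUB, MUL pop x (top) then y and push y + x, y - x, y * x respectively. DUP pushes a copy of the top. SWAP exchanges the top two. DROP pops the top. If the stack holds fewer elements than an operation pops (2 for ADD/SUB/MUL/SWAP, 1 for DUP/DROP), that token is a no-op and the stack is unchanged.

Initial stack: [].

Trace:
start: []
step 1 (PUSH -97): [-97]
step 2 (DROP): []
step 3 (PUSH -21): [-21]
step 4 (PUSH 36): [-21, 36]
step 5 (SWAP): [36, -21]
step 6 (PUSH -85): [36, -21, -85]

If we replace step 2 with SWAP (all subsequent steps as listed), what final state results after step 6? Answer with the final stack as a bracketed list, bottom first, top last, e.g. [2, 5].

(re-executing from step 2 with the substitution; state before step 2: [-97])
step 2 (SWAP): [-97]
step 3 (PUSH -21): [-97, -21]
step 4 (PUSH 36): [-97, -21, 36]
step 5 (SWAP): [-97, 36, -21]
step 6 (PUSH -85): [-97, 36, -21, -85]

[-97, 36, -21, -85]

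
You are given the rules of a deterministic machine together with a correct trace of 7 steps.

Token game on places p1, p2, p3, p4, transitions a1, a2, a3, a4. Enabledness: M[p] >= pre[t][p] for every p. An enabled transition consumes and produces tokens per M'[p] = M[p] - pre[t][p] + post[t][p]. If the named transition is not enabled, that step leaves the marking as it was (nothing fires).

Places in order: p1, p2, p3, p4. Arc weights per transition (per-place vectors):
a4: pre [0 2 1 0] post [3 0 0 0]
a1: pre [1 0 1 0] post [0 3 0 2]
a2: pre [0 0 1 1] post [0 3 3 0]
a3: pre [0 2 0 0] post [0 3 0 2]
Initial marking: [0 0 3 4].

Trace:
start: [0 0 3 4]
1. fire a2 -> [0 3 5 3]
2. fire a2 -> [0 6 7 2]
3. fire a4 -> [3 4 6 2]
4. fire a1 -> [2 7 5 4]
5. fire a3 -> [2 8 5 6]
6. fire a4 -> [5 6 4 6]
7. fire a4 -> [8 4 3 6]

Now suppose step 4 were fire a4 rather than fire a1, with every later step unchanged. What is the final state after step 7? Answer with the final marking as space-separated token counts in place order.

(re-executing from step 4 with the substitution; state before step 4: [3 4 6 2])
4. fire a4 -> [6 2 5 2]
5. fire a3 -> [6 3 5 4]
6. fire a4 -> [9 1 4 4]
7. fire a4 -> [9 1 4 4]

9 1 4 4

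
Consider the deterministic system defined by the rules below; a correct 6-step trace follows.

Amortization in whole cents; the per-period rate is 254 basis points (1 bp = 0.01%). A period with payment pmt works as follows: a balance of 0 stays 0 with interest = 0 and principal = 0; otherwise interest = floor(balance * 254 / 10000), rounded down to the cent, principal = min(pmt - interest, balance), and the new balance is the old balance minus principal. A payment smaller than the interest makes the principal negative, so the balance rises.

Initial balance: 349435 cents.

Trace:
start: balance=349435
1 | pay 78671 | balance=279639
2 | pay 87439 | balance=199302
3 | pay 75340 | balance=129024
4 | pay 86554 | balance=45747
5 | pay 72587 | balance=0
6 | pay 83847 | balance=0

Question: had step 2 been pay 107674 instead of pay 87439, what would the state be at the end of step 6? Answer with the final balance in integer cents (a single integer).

(re-executing from step 2 with the substitution; state before step 2: balance=279639)
2 | pay 107674 | balance=179067
3 | pay 75340 | balance=108275
4 | pay 86554 | balance=24471
5 | pay 72587 | balance=0
6 | pay 83847 | balance=0

0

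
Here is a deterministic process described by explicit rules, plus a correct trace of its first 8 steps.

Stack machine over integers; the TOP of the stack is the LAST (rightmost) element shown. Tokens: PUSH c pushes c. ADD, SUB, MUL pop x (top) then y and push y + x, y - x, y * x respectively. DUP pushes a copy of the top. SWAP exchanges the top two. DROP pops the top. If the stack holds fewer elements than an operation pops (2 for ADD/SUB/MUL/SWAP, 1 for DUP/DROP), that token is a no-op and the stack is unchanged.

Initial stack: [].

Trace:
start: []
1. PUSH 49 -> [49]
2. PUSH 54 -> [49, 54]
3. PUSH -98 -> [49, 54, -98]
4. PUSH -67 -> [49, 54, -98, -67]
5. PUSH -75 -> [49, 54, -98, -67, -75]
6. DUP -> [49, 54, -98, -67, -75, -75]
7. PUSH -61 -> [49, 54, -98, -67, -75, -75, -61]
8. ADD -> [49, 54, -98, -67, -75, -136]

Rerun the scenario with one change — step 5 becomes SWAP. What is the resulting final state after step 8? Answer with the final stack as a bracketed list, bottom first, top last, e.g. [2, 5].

[49, 54, -67, -98, -159]

(re-executing from step 5 with the substitution; state before step 5: [49, 54, -98, -67])
5. SWAP -> [49, 54, -67, -98]
6. DUP -> [49, 54, -67, -98, -98]
7. PUSH -61 -> [49, 54, -67, -98, -98, -61]
8. ADD -> [49, 54, -67, -98, -159]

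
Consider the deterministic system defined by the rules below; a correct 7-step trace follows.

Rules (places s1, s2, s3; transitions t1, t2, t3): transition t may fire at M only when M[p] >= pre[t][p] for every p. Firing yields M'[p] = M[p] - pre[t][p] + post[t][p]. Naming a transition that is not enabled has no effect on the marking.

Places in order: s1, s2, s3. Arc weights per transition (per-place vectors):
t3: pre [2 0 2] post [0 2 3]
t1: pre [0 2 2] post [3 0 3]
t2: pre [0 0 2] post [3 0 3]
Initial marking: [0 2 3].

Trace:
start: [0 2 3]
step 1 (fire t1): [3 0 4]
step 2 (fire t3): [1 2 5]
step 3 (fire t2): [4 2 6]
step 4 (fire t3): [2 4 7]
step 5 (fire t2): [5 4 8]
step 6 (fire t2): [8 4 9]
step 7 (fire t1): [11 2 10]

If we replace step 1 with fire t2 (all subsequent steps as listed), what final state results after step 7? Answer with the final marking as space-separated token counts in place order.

(re-executing from step 1 with the substitution; state before step 1: [0 2 3])
step 1 (fire t2): [3 2 4]
step 2 (fire t3): [1 4 5]
step 3 (fire t2): [4 4 6]
step 4 (fire t3): [2 6 7]
step 5 (fire t2): [5 6 8]
step 6 (fire t2): [8 6 9]
step 7 (fire t1): [11 4 10]

11 4 10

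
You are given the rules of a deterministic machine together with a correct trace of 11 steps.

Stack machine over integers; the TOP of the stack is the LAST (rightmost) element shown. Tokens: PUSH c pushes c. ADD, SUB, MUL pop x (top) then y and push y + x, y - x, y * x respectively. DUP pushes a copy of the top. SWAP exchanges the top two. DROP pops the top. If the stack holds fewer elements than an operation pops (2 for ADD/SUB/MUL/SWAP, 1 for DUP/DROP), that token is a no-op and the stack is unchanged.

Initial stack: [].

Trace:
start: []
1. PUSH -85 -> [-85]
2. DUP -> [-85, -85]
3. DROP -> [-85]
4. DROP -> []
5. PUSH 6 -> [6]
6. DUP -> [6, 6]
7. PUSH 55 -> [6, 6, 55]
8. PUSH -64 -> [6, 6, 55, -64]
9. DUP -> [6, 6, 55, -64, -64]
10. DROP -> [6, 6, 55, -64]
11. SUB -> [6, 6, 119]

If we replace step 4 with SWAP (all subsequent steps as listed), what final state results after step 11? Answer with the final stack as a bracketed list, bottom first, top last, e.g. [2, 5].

[-85, 6, 6, 119]

(re-executing from step 4 with the substitution; state before step 4: [-85])
4. SWAP -> [-85]
5. PUSH 6 -> [-85, 6]
6. DUP -> [-85, 6, 6]
7. PUSH 55 -> [-85, 6, 6, 55]
8. PUSH -64 -> [-85, 6, 6, 55, -64]
9. DUP -> [-85, 6, 6, 55, -64, -64]
10. DROP -> [-85, 6, 6, 55, -64]
11. SUB -> [-85, 6, 6, 119]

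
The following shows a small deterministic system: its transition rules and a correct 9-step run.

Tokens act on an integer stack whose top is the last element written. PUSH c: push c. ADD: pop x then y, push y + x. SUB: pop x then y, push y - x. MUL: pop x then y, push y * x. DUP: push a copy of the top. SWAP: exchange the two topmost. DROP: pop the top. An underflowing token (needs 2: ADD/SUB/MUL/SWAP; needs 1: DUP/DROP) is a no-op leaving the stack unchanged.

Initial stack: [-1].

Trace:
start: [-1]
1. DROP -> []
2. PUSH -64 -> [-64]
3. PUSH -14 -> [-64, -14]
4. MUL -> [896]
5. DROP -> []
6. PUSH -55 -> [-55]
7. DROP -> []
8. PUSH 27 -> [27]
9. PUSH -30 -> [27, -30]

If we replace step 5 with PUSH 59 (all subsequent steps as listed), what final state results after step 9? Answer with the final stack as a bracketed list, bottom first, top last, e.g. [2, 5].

[896, 59, 27, -30]

(re-executing from step 5 with the substitution; state before step 5: [896])
5. PUSH 59 -> [896, 59]
6. PUSH -55 -> [896, 59, -55]
7. DROP -> [896, 59]
8. PUSH 27 -> [896, 59, 27]
9. PUSH -30 -> [896, 59, 27, -30]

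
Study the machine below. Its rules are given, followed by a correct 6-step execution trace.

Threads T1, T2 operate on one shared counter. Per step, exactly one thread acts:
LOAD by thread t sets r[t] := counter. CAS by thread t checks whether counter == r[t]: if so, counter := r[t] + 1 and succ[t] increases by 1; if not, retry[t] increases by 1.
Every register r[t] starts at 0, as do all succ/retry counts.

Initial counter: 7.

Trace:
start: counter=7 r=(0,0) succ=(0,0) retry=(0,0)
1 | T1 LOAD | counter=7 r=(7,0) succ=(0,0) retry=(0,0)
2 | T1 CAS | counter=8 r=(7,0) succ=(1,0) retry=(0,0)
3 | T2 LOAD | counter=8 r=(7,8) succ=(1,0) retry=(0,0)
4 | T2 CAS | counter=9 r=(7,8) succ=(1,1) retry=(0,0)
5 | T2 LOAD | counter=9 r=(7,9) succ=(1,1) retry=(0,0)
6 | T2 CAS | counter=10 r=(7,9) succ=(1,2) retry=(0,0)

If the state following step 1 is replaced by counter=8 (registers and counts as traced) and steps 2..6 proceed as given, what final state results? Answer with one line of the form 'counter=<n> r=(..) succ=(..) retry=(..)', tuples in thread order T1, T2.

counter=10 r=(7,9) succ=(0,2) retry=(1,0)

state after step 1 := counter=8 r=(7,0) succ=(0,0) retry=(0,0)
2 | T1 CAS | counter=8 r=(7,0) succ=(0,0) retry=(1,0)
3 | T2 LOAD | counter=8 r=(7,8) succ=(0,0) retry=(1,0)
4 | T2 CAS | counter=9 r=(7,8) succ=(0,1) retry=(1,0)
5 | T2 LOAD | counter=9 r=(7,9) succ=(0,1) retry=(1,0)
6 | T2 CAS | counter=10 r=(7,9) succ=(0,2) retry=(1,0)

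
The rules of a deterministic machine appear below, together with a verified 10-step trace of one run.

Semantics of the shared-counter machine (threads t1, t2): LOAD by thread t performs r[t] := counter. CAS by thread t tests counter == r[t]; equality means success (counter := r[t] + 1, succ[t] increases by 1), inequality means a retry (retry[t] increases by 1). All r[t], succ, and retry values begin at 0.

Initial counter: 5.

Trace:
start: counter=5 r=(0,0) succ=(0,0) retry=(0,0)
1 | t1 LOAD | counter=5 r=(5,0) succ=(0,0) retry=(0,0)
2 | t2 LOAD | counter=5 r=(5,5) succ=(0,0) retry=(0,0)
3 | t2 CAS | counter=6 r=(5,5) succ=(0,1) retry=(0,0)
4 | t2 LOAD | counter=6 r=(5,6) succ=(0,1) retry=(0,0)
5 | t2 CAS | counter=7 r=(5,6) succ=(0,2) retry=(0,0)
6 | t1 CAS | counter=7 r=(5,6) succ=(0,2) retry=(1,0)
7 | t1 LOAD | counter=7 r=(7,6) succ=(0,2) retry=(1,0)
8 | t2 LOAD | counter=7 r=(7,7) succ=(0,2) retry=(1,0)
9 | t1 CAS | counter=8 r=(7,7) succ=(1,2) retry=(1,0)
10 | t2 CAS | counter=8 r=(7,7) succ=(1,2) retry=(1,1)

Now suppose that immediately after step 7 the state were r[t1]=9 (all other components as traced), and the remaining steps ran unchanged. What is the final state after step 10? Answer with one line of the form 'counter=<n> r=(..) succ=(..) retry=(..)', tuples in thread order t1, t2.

state after step 7 := counter=7 r=(9,6) succ=(0,2) retry=(1,0)
8 | t2 LOAD | counter=7 r=(9,7) succ=(0,2) retry=(1,0)
9 | t1 CAS | counter=7 r=(9,7) succ=(0,2) retry=(2,0)
10 | t2 CAS | counter=8 r=(9,7) succ=(0,3) retry=(2,0)

counter=8 r=(9,7) succ=(0,3) retry=(2,0)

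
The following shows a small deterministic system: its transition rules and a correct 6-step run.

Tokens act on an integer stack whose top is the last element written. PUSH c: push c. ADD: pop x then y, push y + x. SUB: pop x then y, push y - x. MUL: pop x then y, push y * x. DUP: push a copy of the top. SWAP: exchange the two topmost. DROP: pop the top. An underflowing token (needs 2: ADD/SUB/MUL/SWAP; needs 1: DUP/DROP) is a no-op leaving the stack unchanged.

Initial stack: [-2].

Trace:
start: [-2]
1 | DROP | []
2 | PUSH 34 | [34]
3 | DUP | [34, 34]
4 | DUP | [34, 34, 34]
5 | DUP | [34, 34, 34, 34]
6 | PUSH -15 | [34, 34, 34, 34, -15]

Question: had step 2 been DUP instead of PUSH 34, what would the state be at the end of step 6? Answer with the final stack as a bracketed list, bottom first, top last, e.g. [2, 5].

(re-executing from step 2 with the substitution; state before step 2: [])
2 | DUP | []
3 | DUP | []
4 | DUP | []
5 | DUP | []
6 | PUSH -15 | [-15]

[-15]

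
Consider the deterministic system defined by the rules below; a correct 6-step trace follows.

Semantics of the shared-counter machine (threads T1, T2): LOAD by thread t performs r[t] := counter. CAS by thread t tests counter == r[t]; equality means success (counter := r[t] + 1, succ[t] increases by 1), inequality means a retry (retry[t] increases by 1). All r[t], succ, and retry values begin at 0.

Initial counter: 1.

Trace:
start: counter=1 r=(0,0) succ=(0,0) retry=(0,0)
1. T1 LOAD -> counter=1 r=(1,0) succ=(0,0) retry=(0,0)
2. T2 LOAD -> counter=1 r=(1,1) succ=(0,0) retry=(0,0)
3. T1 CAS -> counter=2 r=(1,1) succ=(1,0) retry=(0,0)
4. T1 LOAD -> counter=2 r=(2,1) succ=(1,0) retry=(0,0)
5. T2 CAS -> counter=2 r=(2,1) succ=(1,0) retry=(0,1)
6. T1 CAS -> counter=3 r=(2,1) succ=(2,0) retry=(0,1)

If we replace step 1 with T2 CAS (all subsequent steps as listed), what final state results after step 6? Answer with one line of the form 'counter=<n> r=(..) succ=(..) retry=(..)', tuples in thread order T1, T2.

(re-executing from step 1 with the substitution; state before step 1: counter=1 r=(0,0) succ=(0,0) retry=(0,0))
1. T2 CAS -> counter=1 r=(0,0) succ=(0,0) retry=(0,1)
2. T2 LOAD -> counter=1 r=(0,1) succ=(0,0) retry=(0,1)
3. T1 CAS -> counter=1 r=(0,1) succ=(0,0) retry=(1,1)
4. T1 LOAD -> counter=1 r=(1,1) succ=(0,0) retry=(1,1)
5. T2 CAS -> counter=2 r=(1,1) succ=(0,1) retry=(1,1)
6. T1 CAS -> counter=2 r=(1,1) succ=(0,1) retry=(2,1)

counter=2 r=(1,1) succ=(0,1) retry=(2,1)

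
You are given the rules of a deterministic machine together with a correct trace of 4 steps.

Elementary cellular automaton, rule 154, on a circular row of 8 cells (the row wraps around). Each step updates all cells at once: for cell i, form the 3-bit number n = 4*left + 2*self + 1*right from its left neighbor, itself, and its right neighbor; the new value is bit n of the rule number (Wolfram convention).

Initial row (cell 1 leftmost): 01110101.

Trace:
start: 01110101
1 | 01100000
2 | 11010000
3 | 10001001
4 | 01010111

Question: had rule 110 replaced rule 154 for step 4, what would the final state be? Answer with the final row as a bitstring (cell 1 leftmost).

10011011

(re-executing step 4 under rule 110; state before step 4: 10001001)
4 | 10011011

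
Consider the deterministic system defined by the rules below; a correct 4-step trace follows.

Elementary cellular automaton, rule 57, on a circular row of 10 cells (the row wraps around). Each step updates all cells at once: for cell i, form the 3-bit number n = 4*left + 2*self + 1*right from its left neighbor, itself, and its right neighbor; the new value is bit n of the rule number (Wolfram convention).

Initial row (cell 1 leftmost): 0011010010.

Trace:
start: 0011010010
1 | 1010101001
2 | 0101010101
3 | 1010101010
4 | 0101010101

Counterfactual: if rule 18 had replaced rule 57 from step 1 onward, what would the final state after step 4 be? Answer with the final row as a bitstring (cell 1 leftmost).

(re-executing steps 1..4 under rule 18; state before step 1: 0011010010)
1 | 0100001101
2 | 0010010000
3 | 0101101000
4 | 1000000100

1000000100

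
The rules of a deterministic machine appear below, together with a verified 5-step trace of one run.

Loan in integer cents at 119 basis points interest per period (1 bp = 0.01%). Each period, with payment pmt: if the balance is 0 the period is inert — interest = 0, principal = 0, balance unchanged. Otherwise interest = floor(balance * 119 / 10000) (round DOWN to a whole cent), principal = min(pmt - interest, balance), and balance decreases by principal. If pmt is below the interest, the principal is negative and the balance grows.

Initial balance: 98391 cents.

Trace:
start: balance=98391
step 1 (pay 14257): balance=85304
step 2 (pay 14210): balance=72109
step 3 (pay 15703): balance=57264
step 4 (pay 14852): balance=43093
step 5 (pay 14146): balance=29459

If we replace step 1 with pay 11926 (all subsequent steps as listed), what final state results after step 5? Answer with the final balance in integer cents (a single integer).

31902

(re-executing from step 1 with the substitution; state before step 1: balance=98391)
step 1 (pay 11926): balance=87635
step 2 (pay 14210): balance=74467
step 3 (pay 15703): balance=59650
step 4 (pay 14852): balance=45507
step 5 (pay 14146): balance=31902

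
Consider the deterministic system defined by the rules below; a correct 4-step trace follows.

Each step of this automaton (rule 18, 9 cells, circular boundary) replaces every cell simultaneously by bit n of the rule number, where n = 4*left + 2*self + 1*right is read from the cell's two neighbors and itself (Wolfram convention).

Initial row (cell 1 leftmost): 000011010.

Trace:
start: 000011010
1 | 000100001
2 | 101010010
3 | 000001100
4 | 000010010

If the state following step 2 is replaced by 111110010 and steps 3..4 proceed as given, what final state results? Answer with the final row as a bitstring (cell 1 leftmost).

000010010

state after step 2 := 111110010
3 | 000001100
4 | 000010010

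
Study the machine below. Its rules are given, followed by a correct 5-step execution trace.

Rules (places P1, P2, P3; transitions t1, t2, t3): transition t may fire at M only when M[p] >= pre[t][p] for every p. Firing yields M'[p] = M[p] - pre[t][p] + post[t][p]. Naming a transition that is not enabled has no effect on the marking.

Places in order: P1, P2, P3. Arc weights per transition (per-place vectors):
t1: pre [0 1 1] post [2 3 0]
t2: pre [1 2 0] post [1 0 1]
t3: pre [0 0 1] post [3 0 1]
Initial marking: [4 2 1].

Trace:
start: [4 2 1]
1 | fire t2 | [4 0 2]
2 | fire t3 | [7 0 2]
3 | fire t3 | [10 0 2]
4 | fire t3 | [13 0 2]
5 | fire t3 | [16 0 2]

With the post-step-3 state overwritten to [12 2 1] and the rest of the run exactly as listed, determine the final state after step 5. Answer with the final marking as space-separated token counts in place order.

18 2 1

state after step 3 := [12 2 1]
4 | fire t3 | [15 2 1]
5 | fire t3 | [18 2 1]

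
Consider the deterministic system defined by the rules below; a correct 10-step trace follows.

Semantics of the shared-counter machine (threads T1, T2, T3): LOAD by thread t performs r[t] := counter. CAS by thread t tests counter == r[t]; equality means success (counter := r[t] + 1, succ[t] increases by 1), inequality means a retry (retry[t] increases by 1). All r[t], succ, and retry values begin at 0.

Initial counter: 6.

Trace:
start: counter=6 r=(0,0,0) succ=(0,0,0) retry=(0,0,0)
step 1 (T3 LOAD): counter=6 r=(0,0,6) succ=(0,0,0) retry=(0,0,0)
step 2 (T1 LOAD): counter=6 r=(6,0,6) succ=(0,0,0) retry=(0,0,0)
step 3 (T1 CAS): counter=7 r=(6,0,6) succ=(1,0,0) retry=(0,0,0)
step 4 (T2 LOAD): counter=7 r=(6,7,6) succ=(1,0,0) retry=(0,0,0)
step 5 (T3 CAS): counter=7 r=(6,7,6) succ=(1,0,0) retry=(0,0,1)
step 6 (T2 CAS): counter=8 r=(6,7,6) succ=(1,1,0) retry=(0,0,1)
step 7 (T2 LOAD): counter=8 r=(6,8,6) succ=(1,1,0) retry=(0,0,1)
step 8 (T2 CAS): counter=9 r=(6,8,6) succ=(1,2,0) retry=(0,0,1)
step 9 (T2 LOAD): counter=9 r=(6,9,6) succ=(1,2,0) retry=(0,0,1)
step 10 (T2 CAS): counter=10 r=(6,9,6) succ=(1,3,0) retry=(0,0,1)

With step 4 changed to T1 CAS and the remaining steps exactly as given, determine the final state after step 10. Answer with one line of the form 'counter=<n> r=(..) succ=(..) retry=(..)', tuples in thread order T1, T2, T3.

(re-executing from step 4 with the substitution; state before step 4: counter=7 r=(6,0,6) succ=(1,0,0) retry=(0,0,0))
step 4 (T1 CAS): counter=7 r=(6,0,6) succ=(1,0,0) retry=(1,0,0)
step 5 (T3 CAS): counter=7 r=(6,0,6) succ=(1,0,0) retry=(1,0,1)
step 6 (T2 CAS): counter=7 r=(6,0,6) succ=(1,0,0) retry=(1,1,1)
step 7 (T2 LOAD): counter=7 r=(6,7,6) succ=(1,0,0) retry=(1,1,1)
step 8 (T2 CAS): counter=8 r=(6,7,6) succ=(1,1,0) retry=(1,1,1)
step 9 (T2 LOAD): counter=8 r=(6,8,6) succ=(1,1,0) retry=(1,1,1)
step 10 (T2 CAS): counter=9 r=(6,8,6) succ=(1,2,0) retry=(1,1,1)

counter=9 r=(6,8,6) succ=(1,2,0) retry=(1,1,1)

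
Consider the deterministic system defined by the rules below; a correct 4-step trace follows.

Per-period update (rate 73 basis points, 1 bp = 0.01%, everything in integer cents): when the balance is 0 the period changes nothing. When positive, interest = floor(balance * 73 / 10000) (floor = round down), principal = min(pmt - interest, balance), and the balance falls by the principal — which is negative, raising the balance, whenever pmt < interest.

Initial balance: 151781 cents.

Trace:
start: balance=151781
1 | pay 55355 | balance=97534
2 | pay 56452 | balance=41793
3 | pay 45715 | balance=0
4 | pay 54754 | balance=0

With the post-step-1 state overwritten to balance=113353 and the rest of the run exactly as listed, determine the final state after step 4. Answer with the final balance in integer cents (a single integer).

state after step 1 := balance=113353
2 | pay 56452 | balance=57728
3 | pay 45715 | balance=12434
4 | pay 54754 | balance=0

0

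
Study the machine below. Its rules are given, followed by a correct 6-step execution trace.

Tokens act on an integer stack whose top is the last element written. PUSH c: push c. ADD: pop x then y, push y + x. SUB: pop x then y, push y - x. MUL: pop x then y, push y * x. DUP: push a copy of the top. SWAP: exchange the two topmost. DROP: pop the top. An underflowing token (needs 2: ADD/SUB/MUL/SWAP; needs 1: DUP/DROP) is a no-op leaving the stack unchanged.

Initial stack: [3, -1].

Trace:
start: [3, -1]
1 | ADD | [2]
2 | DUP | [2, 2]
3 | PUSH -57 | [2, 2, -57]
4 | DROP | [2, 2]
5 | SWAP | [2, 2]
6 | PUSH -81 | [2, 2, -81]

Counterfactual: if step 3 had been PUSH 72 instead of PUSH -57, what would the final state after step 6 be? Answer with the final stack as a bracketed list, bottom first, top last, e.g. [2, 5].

(re-executing from step 3 with the substitution; state before step 3: [2, 2])
3 | PUSH 72 | [2, 2, 72]
4 | DROP | [2, 2]
5 | SWAP | [2, 2]
6 | PUSH -81 | [2, 2, -81]

[2, 2, -81]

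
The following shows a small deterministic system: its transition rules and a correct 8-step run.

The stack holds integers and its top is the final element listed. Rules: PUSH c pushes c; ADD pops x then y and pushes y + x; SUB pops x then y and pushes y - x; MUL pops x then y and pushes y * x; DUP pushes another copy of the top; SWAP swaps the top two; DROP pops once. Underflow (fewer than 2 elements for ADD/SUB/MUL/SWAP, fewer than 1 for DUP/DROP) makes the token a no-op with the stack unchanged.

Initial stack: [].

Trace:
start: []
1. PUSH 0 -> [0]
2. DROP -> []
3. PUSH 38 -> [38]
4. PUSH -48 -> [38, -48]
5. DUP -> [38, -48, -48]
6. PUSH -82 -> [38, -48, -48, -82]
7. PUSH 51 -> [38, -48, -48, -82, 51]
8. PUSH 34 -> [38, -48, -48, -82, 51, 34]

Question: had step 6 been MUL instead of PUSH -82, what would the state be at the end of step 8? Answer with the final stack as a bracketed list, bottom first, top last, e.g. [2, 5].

[38, 2304, 51, 34]

(re-executing from step 6 with the substitution; state before step 6: [38, -48, -48])
6. MUL -> [38, 2304]
7. PUSH 51 -> [38, 2304, 51]
8. PUSH 34 -> [38, 2304, 51, 34]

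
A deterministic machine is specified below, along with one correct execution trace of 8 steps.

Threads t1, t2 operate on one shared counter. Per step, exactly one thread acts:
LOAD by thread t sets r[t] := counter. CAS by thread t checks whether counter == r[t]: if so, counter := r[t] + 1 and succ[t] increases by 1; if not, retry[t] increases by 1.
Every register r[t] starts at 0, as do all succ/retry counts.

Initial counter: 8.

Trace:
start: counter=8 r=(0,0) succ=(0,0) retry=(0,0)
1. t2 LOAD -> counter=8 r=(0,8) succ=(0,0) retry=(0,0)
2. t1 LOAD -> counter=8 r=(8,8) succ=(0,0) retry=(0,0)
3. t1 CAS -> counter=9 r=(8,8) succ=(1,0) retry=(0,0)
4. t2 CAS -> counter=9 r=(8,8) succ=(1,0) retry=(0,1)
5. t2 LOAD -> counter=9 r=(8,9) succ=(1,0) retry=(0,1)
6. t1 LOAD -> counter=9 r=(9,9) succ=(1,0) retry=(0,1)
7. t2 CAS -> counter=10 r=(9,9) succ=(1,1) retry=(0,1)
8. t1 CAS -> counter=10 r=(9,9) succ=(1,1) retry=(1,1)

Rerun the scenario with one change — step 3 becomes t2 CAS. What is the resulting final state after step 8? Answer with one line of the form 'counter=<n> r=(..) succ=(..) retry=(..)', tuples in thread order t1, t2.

counter=10 r=(9,9) succ=(0,2) retry=(1,1)

(re-executing from step 3 with the substitution; state before step 3: counter=8 r=(8,8) succ=(0,0) retry=(0,0))
3. t2 CAS -> counter=9 r=(8,8) succ=(0,1) retry=(0,0)
4. t2 CAS -> counter=9 r=(8,8) succ=(0,1) retry=(0,1)
5. t2 LOAD -> counter=9 r=(8,9) succ=(0,1) retry=(0,1)
6. t1 LOAD -> counter=9 r=(9,9) succ=(0,1) retry=(0,1)
7. t2 CAS -> counter=10 r=(9,9) succ=(0,2) retry=(0,1)
8. t1 CAS -> counter=10 r=(9,9) succ=(0,2) retry=(1,1)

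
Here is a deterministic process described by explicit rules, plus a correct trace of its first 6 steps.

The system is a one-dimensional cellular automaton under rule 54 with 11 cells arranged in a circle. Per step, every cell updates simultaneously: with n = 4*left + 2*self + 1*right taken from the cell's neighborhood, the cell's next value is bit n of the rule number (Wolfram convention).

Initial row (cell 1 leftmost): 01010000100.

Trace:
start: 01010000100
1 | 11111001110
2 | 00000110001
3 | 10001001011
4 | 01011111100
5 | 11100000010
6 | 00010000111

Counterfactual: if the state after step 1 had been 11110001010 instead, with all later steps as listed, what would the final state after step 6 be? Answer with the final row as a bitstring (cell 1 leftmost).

state after step 1 := 11110001010
2 | 00001011111
3 | 10011100000
4 | 11100010001
5 | 00010111010
6 | 00111000111

00111000111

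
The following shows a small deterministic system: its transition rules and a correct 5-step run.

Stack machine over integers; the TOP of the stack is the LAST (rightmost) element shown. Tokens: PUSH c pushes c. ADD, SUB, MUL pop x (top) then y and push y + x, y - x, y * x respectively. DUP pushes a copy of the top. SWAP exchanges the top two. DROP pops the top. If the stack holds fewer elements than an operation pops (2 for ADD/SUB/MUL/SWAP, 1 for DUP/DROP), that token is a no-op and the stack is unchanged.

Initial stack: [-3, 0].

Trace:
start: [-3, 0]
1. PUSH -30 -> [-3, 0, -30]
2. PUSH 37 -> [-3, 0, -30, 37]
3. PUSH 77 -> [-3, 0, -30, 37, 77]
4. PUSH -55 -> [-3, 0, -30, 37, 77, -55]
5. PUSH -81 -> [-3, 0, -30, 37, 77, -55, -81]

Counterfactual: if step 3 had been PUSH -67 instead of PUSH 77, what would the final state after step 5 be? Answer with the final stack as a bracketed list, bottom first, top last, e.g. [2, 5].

(re-executing from step 3 with the substitution; state before step 3: [-3, 0, -30, 37])
3. PUSH -67 -> [-3, 0, -30, 37, -67]
4. PUSH -55 -> [-3, 0, -30, 37, -67, -55]
5. PUSH -81 -> [-3, 0, -30, 37, -67, -55, -81]

[-3, 0, -30, 37, -67, -55, -81]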